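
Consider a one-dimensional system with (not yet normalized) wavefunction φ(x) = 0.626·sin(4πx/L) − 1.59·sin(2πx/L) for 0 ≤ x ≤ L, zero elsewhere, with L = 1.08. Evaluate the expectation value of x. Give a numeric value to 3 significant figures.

0.540

⟨x⟩ = ∫ x·|φ|² dx / ∫|φ|² dx (integrals over the domain).
On 0 ≤ x ≤ L (j ≠ l): ∫sin²(jπx/L) dx = L/2, ∫sin(jπx/L)·sin(lπx/L) dx = 0; diagonal moments ∫x·sin²(jπx/L) dx = L²/4, ∫x²·sin²(jπx/L) dx = L³·(1/6 − 1/(4j²π²)); cross terms ∫x·sin(jπx/L)·sin(lπx/L) dx = 0 for j + l even and −4jlL²/(π²(j² − l²)²) for j + l odd, ∫x²·sin(jπx/L)·sin(lπx/L) dx = (−1)^(j+l)·4jlL³/(π²(j² − l²)²); higher powers the same way via product-to-sum and parts.
State is unnormalized: ∫|φ|² dx = 1.5768, and ∫φ*·x·φ dx = 0.85147, so ⟨x⟩ = 0.85147 / 1.5768.
⟨x⟩ = 0.54000.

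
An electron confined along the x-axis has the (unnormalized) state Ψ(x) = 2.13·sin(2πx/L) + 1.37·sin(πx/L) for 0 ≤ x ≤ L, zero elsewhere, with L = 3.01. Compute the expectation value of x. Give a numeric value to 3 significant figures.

1.01

⟨x⟩ = ∫ x·|Ψ|² dx / ∫|Ψ|² dx (integrals over the domain).
On 0 ≤ x ≤ L (j ≠ l): ∫sin²(jπx/L) dx = L/2, ∫sin(jπx/L)·sin(lπx/L) dx = 0; diagonal moments ∫x·sin²(jπx/L) dx = L²/4, ∫x²·sin²(jπx/L) dx = L³·(1/6 − 1/(4j²π²)); cross terms ∫x·sin(jπx/L)·sin(lπx/L) dx = 0 for j + l even and −4jlL²/(π²(j² − l²)²) for j + l odd, ∫x²·sin(jπx/L)·sin(lπx/L) dx = (−1)^(j+l)·4jlL³/(π²(j² − l²)²); higher powers the same way via product-to-sum and parts.
State is unnormalized: ∫|Ψ|² dx = 9.6528, and ∫Ψ*·x·Ψ dx = 9.7652, so ⟨x⟩ = 9.7652 / 9.6528.
⟨x⟩ = 1.0116.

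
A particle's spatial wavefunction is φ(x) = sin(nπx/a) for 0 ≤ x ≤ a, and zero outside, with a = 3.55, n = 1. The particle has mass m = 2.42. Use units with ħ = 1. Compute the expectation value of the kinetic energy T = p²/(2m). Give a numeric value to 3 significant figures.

0.162

T = −(ħ²/2m) d²/dx², so ⟨T⟩ = −(ħ²/2m) ∫ φ*·φ'' dx / ∫|φ|² dx; with m = 2.42.
d/dx sin(nπx/a) = (nπ/a)·cos(nπx/a) and d²/dx² sin(nπx/a) = −(nπ/a)²·sin(nπx/a); on 0 ≤ x ≤ a, ∫sin²(nπx/a) dx = a/2 and ∫sin(nπx/a)·cos(nπx/a) dx = 0.
State is unnormalized: ∫|φ|² dx = 1.7750, and ∫φ*·(−ħ²/2m · φ'') dx = 0.28721, so ⟨T⟩ = 0.28721 / 1.7750.
⟨T⟩ = 0.16181.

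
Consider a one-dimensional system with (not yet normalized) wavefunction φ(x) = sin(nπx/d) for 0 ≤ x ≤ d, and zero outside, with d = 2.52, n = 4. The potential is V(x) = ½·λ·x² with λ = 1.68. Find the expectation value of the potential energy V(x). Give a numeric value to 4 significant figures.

⟨V⟩ = ∫ V(x)·|φ|² dx / ∫|φ|² dx.
With sin²θ = (1 − cos2θ)/2 on 0 ≤ x ≤ d: ∫sin²(nπx/d) dx = d/2, ∫x·sin²(nπx/d) dx = d²/4, ∫x²·sin²(nπx/d) dx = d³·(1/6 − 1/(4n²π²)); higher powers xᵏ the same way, integrating xᵏ·cos(2nπx/d) by parts.
State is unnormalized: ∫|φ|² dx = 1.2600, and ∫φ*·V(x)·φ dx = 2.2191, so ⟨V⟩ = 2.2191 / 1.2600.
⟨V⟩ = 1.7612.

1.761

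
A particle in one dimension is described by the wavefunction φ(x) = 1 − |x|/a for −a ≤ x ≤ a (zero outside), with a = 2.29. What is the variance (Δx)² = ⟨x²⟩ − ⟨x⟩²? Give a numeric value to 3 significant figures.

Compute ⟨x⟩ and ⟨x²⟩ separately, then (Δx)² = ⟨x²⟩ − ⟨x⟩².
φ is even, so ∫ over [−a, a] = 2∫₀ᵃ with φ = 1 − x/a there: ∫₀ᵃ (1 − x/a)² dx = a/3, ∫₀ᵃ x²(1 − x/a)² dx = a³/30, ∫₀ᵃ x⁴(1 − x/a)² dx = a⁵/105.
Normalization: ∫|φ|² dx = 1.5267.
⟨x⟩ = 0.0000 and ⟨x²⟩ = 0.52441.
(Δx)² = 0.52441 − (0.0000)² = 0.52441.

0.524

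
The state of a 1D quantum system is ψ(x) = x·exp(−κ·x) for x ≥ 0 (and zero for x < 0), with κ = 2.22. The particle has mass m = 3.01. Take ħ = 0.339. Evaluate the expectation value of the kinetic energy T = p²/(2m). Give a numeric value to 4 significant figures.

T = −(ħ²/2m) d²/dx², so ⟨T⟩ = −(ħ²/2m) ∫ ψ*·ψ'' dx / ∫|ψ|² dx; with m = 3.01.
Differentiate x·exp(−κ·x) with the product rule; every integrand then reduces to terms xʲ·e^(−2κx) on [0, ∞), with ∫₀^∞ xʲ·e^(−2κx) dx = j!/(2κ)^(j+1).
State is unnormalized: ∫|ψ|² dx = 0.022850, and ∫ψ*·(−ħ²/2m · ψ'') dx = 0.0021498, so ⟨T⟩ = 0.0021498 / 0.022850.
⟨T⟩ = 0.094083.

0.09408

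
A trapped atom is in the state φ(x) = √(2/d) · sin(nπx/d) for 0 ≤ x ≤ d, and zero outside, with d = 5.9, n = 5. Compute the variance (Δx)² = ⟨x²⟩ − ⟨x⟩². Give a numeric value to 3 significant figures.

Compute ⟨x⟩ and ⟨x²⟩ separately, then (Δx)² = ⟨x²⟩ − ⟨x⟩².
With sin²θ = (1 − cos2θ)/2 on 0 ≤ x ≤ d: ∫sin²(nπx/d) dx = d/2, ∫x·sin²(nπx/d) dx = d²/4, ∫x²·sin²(nπx/d) dx = d³·(1/6 − 1/(4n²π²)); higher powers xᵏ the same way, integrating xᵏ·cos(2nπx/d) by parts.
⟨x⟩ = 2.9500 and ⟨x²⟩ = 11.533.
(Δx)² = 11.533 − (2.9500)² = 2.8303.

2.83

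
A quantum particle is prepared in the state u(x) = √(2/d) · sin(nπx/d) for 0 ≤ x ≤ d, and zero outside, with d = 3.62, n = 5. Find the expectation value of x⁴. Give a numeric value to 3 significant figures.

⟨x⁴⟩ = ∫ x⁴·|u|² dx (integrals over the domain).
With sin²θ = (1 − cos2θ)/2 on 0 ≤ x ≤ d: ∫sin²(nπx/d) dx = d/2, ∫x·sin²(nπx/d) dx = d²/4, ∫x²·sin²(nπx/d) dx = d³·(1/6 − 1/(4n²π²)); higher powers xᵏ the same way, integrating xᵏ·cos(2nπx/d) by parts.
⟨x⁴⟩ = 33.653.

33.7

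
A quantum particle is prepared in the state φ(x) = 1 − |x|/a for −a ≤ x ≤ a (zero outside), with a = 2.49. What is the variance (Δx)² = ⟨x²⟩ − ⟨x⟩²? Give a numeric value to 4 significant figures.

Compute ⟨x⟩ and ⟨x²⟩ separately, then (Δx)² = ⟨x²⟩ − ⟨x⟩².
φ is even, so ∫ over [−a, a] = 2∫₀ᵃ with φ = 1 − x/a there: ∫₀ᵃ (1 − x/a)² dx = a/3, ∫₀ᵃ x²(1 − x/a)² dx = a³/30, ∫₀ᵃ x⁴(1 − x/a)² dx = a⁵/105.
Normalization: ∫|φ|² dx = 1.6600.
⟨x⟩ = 0.0000 and ⟨x²⟩ = 0.62001.
(Δx)² = 0.62001 − (0.0000)² = 0.62001.

0.6200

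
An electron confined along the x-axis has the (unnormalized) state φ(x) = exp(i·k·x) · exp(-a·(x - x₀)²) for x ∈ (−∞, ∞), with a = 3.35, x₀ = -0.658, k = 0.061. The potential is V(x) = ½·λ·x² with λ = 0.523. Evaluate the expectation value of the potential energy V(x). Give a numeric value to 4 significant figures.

⟨V⟩ = ∫ V(x)·|φ|² dx / ∫|φ|² dx.
Gaussian moments (u = x − x₀): ∫u^(2j)·e^(−2au²) du = (2j−1)!!/(4a)^j · √(π/(2a)), odd powers integrate to 0; here √(π/(2a)) = 0.68476.
State is unnormalized: ∫|φ|² dx = 0.68476, and ∫φ*·V(x)·φ dx = 0.090891, so ⟨V⟩ = 0.090891 / 0.68476.
⟨V⟩ = 0.13274.

0.1327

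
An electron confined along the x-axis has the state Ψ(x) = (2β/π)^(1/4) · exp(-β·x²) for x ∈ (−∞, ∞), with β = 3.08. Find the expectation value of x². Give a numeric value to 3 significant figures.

0.0812

⟨x²⟩ = ∫ x²·|Ψ|² dx (integrals over the domain).
Gaussian moments: ∫x^(2j)·e^(−2βx²) dx = (2j−1)!!/(4β)^j · √(π/(2β)), odd powers integrate to 0; here √(π/(2β)) = 0.71414.
⟨x²⟩ = 0.081169.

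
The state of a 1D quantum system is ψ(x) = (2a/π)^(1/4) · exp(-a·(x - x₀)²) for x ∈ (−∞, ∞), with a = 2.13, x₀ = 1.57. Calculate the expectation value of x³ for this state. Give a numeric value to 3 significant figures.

⟨x³⟩ = ∫ x³·|ψ|² dx (integrals over the domain).
Gaussian moments (u = x − x₀): ∫u^(2j)·e^(−2au²) du = (2j−1)!!/(4a)^j · √(π/(2a)), odd powers integrate to 0; here √(π/(2a)) = 0.85876.
⟨x³⟩ = 4.4227.

4.42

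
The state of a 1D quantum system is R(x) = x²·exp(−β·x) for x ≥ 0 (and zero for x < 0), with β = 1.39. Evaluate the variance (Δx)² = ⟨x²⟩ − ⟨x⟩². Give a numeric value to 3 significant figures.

Compute ⟨x⟩ and ⟨x²⟩ separately, then (Δx)² = ⟨x²⟩ − ⟨x⟩².
Every integrand reduces to terms xʲ·e^(−2βx) on [0, ∞); use ∫₀^∞ xʲ·e^(−2βx) dx = j!/(2β)^(j+1).
Normalization: ∫|R|² dx = 0.14454.
⟨x⟩ = 1.7986 and ⟨x²⟩ = 3.8818.
(Δx)² = 3.8818 − (1.7986)² = 0.64696.

0.647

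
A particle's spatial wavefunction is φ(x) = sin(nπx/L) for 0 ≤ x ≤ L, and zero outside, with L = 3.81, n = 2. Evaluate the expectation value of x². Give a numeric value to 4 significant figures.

4.655

⟨x²⟩ = ∫ x²·|φ|² dx / ∫|φ|² dx (integrals over the domain).
With sin²θ = (1 − cos2θ)/2 on 0 ≤ x ≤ L: ∫sin²(nπx/L) dx = L/2, ∫x·sin²(nπx/L) dx = L²/4, ∫x²·sin²(nπx/L) dx = L³·(1/6 − 1/(4n²π²)); higher powers xᵏ the same way, integrating xᵏ·cos(2nπx/L) by parts.
State is unnormalized: ∫|φ|² dx = 1.9050, and ∫φ*·x²·φ dx = 8.8675, so ⟨x²⟩ = 8.8675 / 1.9050.
⟨x²⟩ = 4.6549.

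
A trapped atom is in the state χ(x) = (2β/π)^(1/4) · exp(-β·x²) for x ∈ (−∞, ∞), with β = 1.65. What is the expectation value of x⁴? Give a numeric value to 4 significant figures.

0.06887

⟨x⁴⟩ = ∫ x⁴·|χ|² dx (integrals over the domain).
Gaussian moments: ∫x^(2j)·e^(−2βx²) dx = (2j−1)!!/(4β)^j · √(π/(2β)), odd powers integrate to 0; here √(π/(2β)) = 0.97570.
⟨x⁴⟩ = 0.068871.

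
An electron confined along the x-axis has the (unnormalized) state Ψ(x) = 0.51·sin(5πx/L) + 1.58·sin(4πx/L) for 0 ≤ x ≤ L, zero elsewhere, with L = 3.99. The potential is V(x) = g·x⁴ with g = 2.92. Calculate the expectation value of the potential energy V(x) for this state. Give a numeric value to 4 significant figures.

⟨V⟩ = ∫ V(x)·|Ψ|² dx / ∫|Ψ|² dx.
On 0 ≤ x ≤ L (j ≠ l): ∫sin²(jπx/L) dx = L/2, ∫sin(jπx/L)·sin(lπx/L) dx = 0; diagonal moments ∫x·sin²(jπx/L) dx = L²/4, ∫x²·sin²(jπx/L) dx = L³·(1/6 − 1/(4j²π²)); cross terms ∫x·sin(jπx/L)·sin(lπx/L) dx = 0 for j + l even and −4jlL²/(π²(j² − l²)²) for j + l odd, ∫x²·sin(jπx/L)·sin(lπx/L) dx = (−1)^(j+l)·4jlL³/(π²(j² − l²)²); higher powers the same way via product-to-sum and parts.
State is unnormalized: ∫|Ψ|² dx = 5.4992, and ∫Ψ*·V(x)·Ψ dx = 423.02, so ⟨V⟩ = 423.02 / 5.4992.
⟨V⟩ = 76.923.

76.92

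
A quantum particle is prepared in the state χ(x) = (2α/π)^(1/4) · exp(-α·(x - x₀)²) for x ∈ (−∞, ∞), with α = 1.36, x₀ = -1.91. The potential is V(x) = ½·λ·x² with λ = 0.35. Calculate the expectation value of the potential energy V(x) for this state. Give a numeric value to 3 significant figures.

0.671

⟨V⟩ = ∫ V(x)·|χ|² dx.
Gaussian moments (u = x − x₀): ∫u^(2j)·e^(−2αu²) du = (2j−1)!!/(4α)^j · √(π/(2α)), odd powers integrate to 0; here √(π/(2α)) = 1.0747.
⟨V⟩ = 0.67059.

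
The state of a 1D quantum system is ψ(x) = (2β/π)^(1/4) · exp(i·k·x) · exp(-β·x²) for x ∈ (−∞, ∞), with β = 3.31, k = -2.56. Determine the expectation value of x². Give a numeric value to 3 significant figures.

⟨x²⟩ = ∫ x²·|ψ|² dx (integrals over the domain).
Gaussian moments: ∫x^(2j)·e^(−2βx²) dx = (2j−1)!!/(4β)^j · √(π/(2β)), odd powers integrate to 0; here √(π/(2β)) = 0.68888.
⟨x²⟩ = 0.075529.

0.0755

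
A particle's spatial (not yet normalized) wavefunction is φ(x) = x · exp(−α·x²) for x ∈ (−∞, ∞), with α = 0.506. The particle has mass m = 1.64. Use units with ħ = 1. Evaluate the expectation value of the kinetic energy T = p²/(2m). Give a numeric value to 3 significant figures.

0.463

T = −(ħ²/2m) d²/dx², so ⟨T⟩ = −(ħ²/2m) ∫ φ*·φ'' dx / ∫|φ|² dx; with m = 1.64.
Expand each integrand as polynomial × e^(−2αx²) and use ∫x^(2j)·e^(−2αx²) dx = (2j−1)!!/(4α)^j · √(π/(2α)), odd powers → 0; here √(π/(2α)) = 1.7619. Differentiate with the product rule, d/dx e^(−αx²) = −2αx·e^(−αx²).
State is unnormalized: ∫|φ|² dx = 0.87051, and ∫φ*·(−ħ²/2m · φ'') dx = 0.40288, so ⟨T⟩ = 0.40288 / 0.87051.
⟨T⟩ = 0.46280.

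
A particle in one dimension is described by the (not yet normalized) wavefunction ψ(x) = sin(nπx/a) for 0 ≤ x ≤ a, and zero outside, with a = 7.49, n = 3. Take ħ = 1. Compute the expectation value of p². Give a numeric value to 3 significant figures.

1.58

p² ψ = −ħ² d²ψ/dx²; ⟨p²⟩ = −ħ² ∫ ψ*·ψ'' dx / ∫|ψ|² dx.
d/dx sin(nπx/a) = (nπ/a)·cos(nπx/a) and d²/dx² sin(nπx/a) = −(nπ/a)²·sin(nπx/a); on 0 ≤ x ≤ a, ∫sin²(nπx/a) dx = a/2 and ∫sin(nπx/a)·cos(nπx/a) dx = 0.
State is unnormalized: ∫|ψ|² dx = 3.7450, and ∫ψ*·(−ħ² ψ'') dx = 5.9297, so ⟨p²⟩ = 5.9297 / 3.7450.
⟨p²⟩ = 1.5834.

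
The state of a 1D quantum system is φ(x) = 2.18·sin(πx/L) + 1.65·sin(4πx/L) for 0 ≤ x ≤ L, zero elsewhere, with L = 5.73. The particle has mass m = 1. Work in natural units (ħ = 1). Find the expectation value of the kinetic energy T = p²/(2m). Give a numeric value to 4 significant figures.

0.9714

T = −(ħ²/2m) d²/dx², so ⟨T⟩ = −(ħ²/2m) ∫ φ*·φ'' dx / ∫|φ|² dx; with m = 1.
d²/dx² sin(jπx/L) = −(jπ/L)²·sin(jπx/L); on 0 ≤ x ≤ L, ∫sin²(jπx/L) dx = L/2 and ∫sin(jπx/L)·sin(lπx/L) dx = 0 for j ≠ l, so only diagonal terms survive in ∫|φ|² and ∫φ·φ″; ∫φ·φ′ dx = [φ²/2] between the walls = 0.
State is unnormalized: ∫|φ|² dx = 21.416, and ∫φ*·(−ħ²/2m · φ'') dx = 20.804, so ⟨T⟩ = 20.804 / 21.416.
⟨T⟩ = 0.97143.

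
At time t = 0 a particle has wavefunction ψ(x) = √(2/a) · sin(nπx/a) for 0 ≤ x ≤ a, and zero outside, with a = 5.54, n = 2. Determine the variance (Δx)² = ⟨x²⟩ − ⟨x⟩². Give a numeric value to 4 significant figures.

2.169

Compute ⟨x⟩ and ⟨x²⟩ separately, then (Δx)² = ⟨x²⟩ − ⟨x⟩².
With sin²θ = (1 − cos2θ)/2 on 0 ≤ x ≤ a: ∫sin²(nπx/a) dx = a/2, ∫x·sin²(nπx/a) dx = a²/4, ∫x²·sin²(nπx/a) dx = a³·(1/6 − 1/(4n²π²)); higher powers xᵏ the same way, integrating xᵏ·cos(2nπx/a) by parts.
⟨x⟩ = 2.7700 and ⟨x²⟩ = 9.8418.
(Δx)² = 9.8418 − (2.7700)² = 2.1689.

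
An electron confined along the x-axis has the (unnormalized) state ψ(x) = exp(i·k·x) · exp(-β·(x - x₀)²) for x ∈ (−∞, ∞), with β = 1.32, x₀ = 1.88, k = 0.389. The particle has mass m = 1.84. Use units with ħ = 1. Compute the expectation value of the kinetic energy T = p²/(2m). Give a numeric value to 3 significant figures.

0.400

T = −(ħ²/2m) d²/dx², so ⟨T⟩ = −(ħ²/2m) ∫ ψ*·ψ'' dx / ∫|ψ|² dx; with m = 1.84.
Gaussian moments (u = x − x₀): ∫u^(2j)·e^(−2βu²) du = (2j−1)!!/(4β)^j · √(π/(2β)), odd powers integrate to 0; here √(π/(2β)) = 1.0909. Derivatives: ψ′ = (ik − 2βu)·ψ, ψ″ = ((ik − 2βu)² − 2β)·ψ; the odd-in-u pieces drop out.
State is unnormalized: ∫|ψ|² dx = 1.0909, and ∫ψ*·(−ħ²/2m · ψ'') dx = 0.43615, so ⟨T⟩ = 0.43615 / 1.0909.
⟨T⟩ = 0.39982.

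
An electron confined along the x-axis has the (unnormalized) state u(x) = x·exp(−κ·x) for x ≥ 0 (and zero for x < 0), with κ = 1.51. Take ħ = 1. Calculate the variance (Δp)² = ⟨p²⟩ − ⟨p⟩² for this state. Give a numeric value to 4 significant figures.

2.280

Compute ⟨p⟩ and ⟨p²⟩ separately; (Δp)² = ⟨p²⟩ − ⟨p⟩².
Differentiate x·exp(−κ·x) with the product rule; every integrand then reduces to terms xʲ·e^(−2κx) on [0, ∞), with ∫₀^∞ xʲ·e^(−2κx) dx = j!/(2κ)^(j+1).
Normalization: ∫|u|² dx = 0.072612.
⟨p⟩ = 0.0000 and ⟨p²⟩ = 2.2801.
(Δp)² = 2.2801 − (0.0000)² = 2.2801.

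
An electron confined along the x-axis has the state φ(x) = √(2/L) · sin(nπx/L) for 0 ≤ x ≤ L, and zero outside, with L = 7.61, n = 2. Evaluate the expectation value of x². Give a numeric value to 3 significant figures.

⟨x²⟩ = ∫ x²·|φ|² dx (integrals over the domain).
With sin²θ = (1 − cos2θ)/2 on 0 ≤ x ≤ L: ∫sin²(nπx/L) dx = L/2, ∫x·sin²(nπx/L) dx = L²/4, ∫x²·sin²(nπx/L) dx = L³·(1/6 − 1/(4n²π²)); higher powers xᵏ the same way, integrating xᵏ·cos(2nπx/L) by parts.
⟨x²⟩ = 18.571.

18.6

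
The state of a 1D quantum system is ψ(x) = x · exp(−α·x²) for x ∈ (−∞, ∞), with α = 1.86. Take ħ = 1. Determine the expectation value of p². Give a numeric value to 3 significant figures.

5.58

p² ψ = −ħ² d²ψ/dx²; ⟨p²⟩ = −ħ² ∫ ψ*·ψ'' dx / ∫|ψ|² dx.
Expand each integrand as polynomial × e^(−2αx²) and use ∫x^(2j)·e^(−2αx²) dx = (2j−1)!!/(4α)^j · √(π/(2α)), odd powers → 0; here √(π/(2α)) = 0.91897. Differentiate with the product rule, d/dx e^(−αx²) = −2αx·e^(−αx²).
State is unnormalized: ∫|ψ|² dx = 0.12352, and ∫ψ*·(−ħ² ψ'') dx = 0.68923, so ⟨p²⟩ = 0.68923 / 0.12352.
⟨p²⟩ = 5.5800.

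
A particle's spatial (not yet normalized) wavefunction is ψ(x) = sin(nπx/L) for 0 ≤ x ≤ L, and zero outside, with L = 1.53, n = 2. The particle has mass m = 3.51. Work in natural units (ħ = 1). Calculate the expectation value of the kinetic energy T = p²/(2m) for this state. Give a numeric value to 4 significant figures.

T = −(ħ²/2m) d²/dx², so ⟨T⟩ = −(ħ²/2m) ∫ ψ*·ψ'' dx / ∫|ψ|² dx; with m = 3.51.
d/dx sin(nπx/L) = (nπ/L)·cos(nπx/L) and d²/dx² sin(nπx/L) = −(nπ/L)²·sin(nπx/L); on 0 ≤ x ≤ L, ∫sin²(nπx/L) dx = L/2 and ∫sin(nπx/L)·cos(nπx/L) dx = 0.
State is unnormalized: ∫|ψ|² dx = 0.76500, and ∫ψ*·(−ħ²/2m · ψ'') dx = 1.8378, so ⟨T⟩ = 1.8378 / 0.76500.
⟨T⟩ = 2.4024.

2.402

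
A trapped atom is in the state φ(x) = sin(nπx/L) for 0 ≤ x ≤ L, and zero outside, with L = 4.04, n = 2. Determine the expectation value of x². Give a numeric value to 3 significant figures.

5.23

⟨x²⟩ = ∫ x²·|φ|² dx / ∫|φ|² dx (integrals over the domain).
With sin²θ = (1 − cos2θ)/2 on 0 ≤ x ≤ L: ∫sin²(nπx/L) dx = L/2, ∫x·sin²(nπx/L) dx = L²/4, ∫x²·sin²(nπx/L) dx = L³·(1/6 − 1/(4n²π²)); higher powers xᵏ the same way, integrating xᵏ·cos(2nπx/L) by parts.
State is unnormalized: ∫|φ|² dx = 2.0200, and ∫φ*·x²·φ dx = 10.572, so ⟨x²⟩ = 10.572 / 2.0200.
⟨x²⟩ = 5.2338.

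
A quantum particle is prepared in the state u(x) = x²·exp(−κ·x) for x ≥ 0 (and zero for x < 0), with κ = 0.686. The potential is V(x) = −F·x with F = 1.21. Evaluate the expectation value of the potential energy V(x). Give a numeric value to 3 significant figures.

-4.41

⟨V⟩ = ∫ V(x)·|u|² dx / ∫|u|² dx.
Every integrand reduces to terms xʲ·e^(−2κx) on [0, ∞); use ∫₀^∞ xʲ·e^(−2κx) dx = j!/(2κ)^(j+1).
State is unnormalized: ∫|u|² dx = 4.9367, and ∫u*·V(x)·u dx = -21.769, so ⟨V⟩ = -21.769 / 4.9367.
⟨V⟩ = -4.4096.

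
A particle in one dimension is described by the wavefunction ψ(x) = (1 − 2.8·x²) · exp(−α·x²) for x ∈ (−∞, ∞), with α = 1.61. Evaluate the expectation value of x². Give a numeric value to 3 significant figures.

⟨x²⟩ = ∫ x²·|ψ|² dx / ∫|ψ|² dx (integrals over the domain).
Expand each integrand as polynomial × e^(−2αx²) and use ∫x^(2j)·e^(−2αx²) dx = (2j−1)!!/(4α)^j · √(π/(2α)), odd powers → 0; here √(π/(2α)) = 0.98775.
State is unnormalized: ∫|ψ|² dx = 0.68900, and ∫ψ*·x²·ψ dx = 0.18817, so ⟨x²⟩ = 0.18817 / 0.68900.
⟨x²⟩ = 0.27311.

0.273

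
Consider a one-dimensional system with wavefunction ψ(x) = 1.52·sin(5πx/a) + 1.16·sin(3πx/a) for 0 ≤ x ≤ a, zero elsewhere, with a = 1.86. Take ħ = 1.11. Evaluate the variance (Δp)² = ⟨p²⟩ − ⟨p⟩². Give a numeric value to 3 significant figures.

Compute ⟨p⟩ and ⟨p²⟩ separately; (Δp)² = ⟨p²⟩ − ⟨p⟩².
d²/dx² sin(jπx/a) = −(jπ/a)²·sin(jπx/a); on 0 ≤ x ≤ a, ∫sin²(jπx/a) dx = a/2 and ∫sin(jπx/a)·sin(lπx/a) dx = 0 for j ≠ l, so only diagonal terms survive in ∫|ψ|² and ∫ψ·ψ″; ∫ψ·ψ′ dx = [ψ²/2] between the walls = 0.
Normalization: ∫|ψ|² dx = 3.4001.
⟨p⟩ = 0.0000 and ⟨p²⟩ = 67.175.
(Δp)² = 67.175 − (0.0000)² = 67.175.

67.2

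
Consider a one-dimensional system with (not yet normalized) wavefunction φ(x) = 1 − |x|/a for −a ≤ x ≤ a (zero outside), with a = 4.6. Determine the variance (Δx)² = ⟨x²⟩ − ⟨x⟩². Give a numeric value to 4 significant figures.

2.116

Compute ⟨x⟩ and ⟨x²⟩ separately, then (Δx)² = ⟨x²⟩ − ⟨x⟩².
φ is even, so ∫ over [−a, a] = 2∫₀ᵃ with φ = 1 − x/a there: ∫₀ᵃ (1 − x/a)² dx = a/3, ∫₀ᵃ x²(1 − x/a)² dx = a³/30, ∫₀ᵃ x⁴(1 − x/a)² dx = a⁵/105.
Normalization: ∫|φ|² dx = 3.0667.
⟨x⟩ = 0.0000 and ⟨x²⟩ = 2.1160.
(Δx)² = 2.1160 − (0.0000)² = 2.1160.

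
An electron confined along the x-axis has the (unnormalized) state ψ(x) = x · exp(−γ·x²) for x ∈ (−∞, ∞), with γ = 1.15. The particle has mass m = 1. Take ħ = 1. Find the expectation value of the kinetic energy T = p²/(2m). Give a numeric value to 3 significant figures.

T = −(ħ²/2m) d²/dx², so ⟨T⟩ = −(ħ²/2m) ∫ ψ*·ψ'' dx / ∫|ψ|² dx; with m = 1.
Expand each integrand as polynomial × e^(−2γx²) and use ∫x^(2j)·e^(−2γx²) dx = (2j−1)!!/(4γ)^j · √(π/(2γ)), odd powers → 0; here √(π/(2γ)) = 1.1687. Differentiate with the product rule, d/dx e^(−γx²) = −2γx·e^(−γx²).
State is unnormalized: ∫|ψ|² dx = 0.25407, and ∫ψ*·(−ħ²/2m · ψ'') dx = 0.43827, so ⟨T⟩ = 0.43827 / 0.25407.
⟨T⟩ = 1.7250.

1.73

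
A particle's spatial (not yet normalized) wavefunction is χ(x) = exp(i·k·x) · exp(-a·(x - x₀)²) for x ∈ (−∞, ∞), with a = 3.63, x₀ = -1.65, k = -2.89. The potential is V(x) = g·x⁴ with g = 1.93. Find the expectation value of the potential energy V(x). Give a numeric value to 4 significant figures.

16.50

⟨V⟩ = ∫ V(x)·|χ|² dx / ∫|χ|² dx.
Gaussian moments (u = x − x₀): ∫u^(2j)·e^(−2au²) du = (2j−1)!!/(4a)^j · √(π/(2a)), odd powers integrate to 0; here √(π/(2a)) = 0.65782.
State is unnormalized: ∫|χ|² dx = 0.65782, and ∫χ*·V(x)·χ dx = 10.857, so ⟨V⟩ = 10.857 / 0.65782.
⟨V⟩ = 16.504.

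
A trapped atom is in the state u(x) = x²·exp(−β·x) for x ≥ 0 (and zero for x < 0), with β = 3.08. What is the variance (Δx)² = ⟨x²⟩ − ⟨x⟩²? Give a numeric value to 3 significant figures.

Compute ⟨x⟩ and ⟨x²⟩ separately, then (Δx)² = ⟨x²⟩ − ⟨x⟩².
Every integrand reduces to terms xʲ·e^(−2βx) on [0, ∞); use ∫₀^∞ xʲ·e^(−2βx) dx = j!/(2β)^(j+1).
Normalization: ∫|u|² dx = 0.0027059.
⟨x⟩ = 0.81169 and ⟨x²⟩ = 0.79061.
(Δx)² = 0.79061 − (0.81169)² = 0.13177.

0.132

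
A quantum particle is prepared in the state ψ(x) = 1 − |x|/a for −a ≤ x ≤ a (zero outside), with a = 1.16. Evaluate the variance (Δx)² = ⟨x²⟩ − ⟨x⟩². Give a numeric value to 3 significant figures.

0.135

Compute ⟨x⟩ and ⟨x²⟩ separately, then (Δx)² = ⟨x²⟩ − ⟨x⟩².
ψ is even, so ∫ over [−a, a] = 2∫₀ᵃ with ψ = 1 − x/a there: ∫₀ᵃ (1 − x/a)² dx = a/3, ∫₀ᵃ x²(1 − x/a)² dx = a³/30, ∫₀ᵃ x⁴(1 − x/a)² dx = a⁵/105.
Normalization: ∫|ψ|² dx = 0.77333.
⟨x⟩ = 0.0000 and ⟨x²⟩ = 0.13456.
(Δx)² = 0.13456 − (0.0000)² = 0.13456.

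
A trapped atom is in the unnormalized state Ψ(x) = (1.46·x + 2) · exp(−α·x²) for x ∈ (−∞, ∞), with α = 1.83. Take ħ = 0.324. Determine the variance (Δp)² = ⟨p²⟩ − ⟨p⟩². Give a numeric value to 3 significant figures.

Compute ⟨p⟩ and ⟨p²⟩ separately; (Δp)² = ⟨p²⟩ − ⟨p⟩².
Expand each integrand as polynomial × e^(−2αx²) and use ∫x^(2j)·e^(−2αx²) dx = (2j−1)!!/(4α)^j · √(π/(2α)), odd powers → 0; here √(π/(2α)) = 0.92648. Differentiate with the product rule, d/dx e^(−αx²) = −2αx·e^(−αx²).
Normalization: ∫|Ψ|² dx = 3.9757.
⟨p⟩ = 0.0000 and ⟨p²⟩ = 0.21818.
(Δp)² = 0.21818 − (0.0000)² = 0.21818.

0.218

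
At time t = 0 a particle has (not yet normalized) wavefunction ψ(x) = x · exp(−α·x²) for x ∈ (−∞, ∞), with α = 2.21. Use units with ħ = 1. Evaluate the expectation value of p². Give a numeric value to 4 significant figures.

p² ψ = −ħ² d²ψ/dx²; ⟨p²⟩ = −ħ² ∫ ψ*·ψ'' dx / ∫|ψ|² dx.
Expand each integrand as polynomial × e^(−2αx²) and use ∫x^(2j)·e^(−2αx²) dx = (2j−1)!!/(4α)^j · √(π/(2α)), odd powers → 0; here √(π/(2α)) = 0.84307. Differentiate with the product rule, d/dx e^(−αx²) = −2αx·e^(−αx²).
State is unnormalized: ∫|ψ|² dx = 0.095370, and ∫ψ*·(−ħ² ψ'') dx = 0.63230, so ⟨p²⟩ = 0.63230 / 0.095370.
⟨p²⟩ = 6.6300.

6.630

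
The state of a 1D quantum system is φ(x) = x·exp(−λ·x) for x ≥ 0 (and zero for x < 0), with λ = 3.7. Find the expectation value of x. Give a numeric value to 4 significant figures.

⟨x⟩ = ∫ x·|φ|² dx / ∫|φ|² dx (integrals over the domain).
Every integrand reduces to terms xʲ·e^(−2λx) on [0, ∞); use ∫₀^∞ xʲ·e^(−2λx) dx = j!/(2λ)^(j+1).
State is unnormalized: ∫|φ|² dx = 0.0049355, and ∫φ*·x·φ dx = 0.0020009, so ⟨x⟩ = 0.0020009 / 0.0049355.
⟨x⟩ = 0.40541.

0.4054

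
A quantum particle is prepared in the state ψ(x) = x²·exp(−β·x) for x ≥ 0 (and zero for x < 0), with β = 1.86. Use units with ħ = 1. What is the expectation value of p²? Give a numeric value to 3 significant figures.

p² ψ = −ħ² d²ψ/dx²; ⟨p²⟩ = −ħ² ∫ ψ*·ψ'' dx / ∫|ψ|² dx.
Differentiate x²·exp(−β·x) with the product rule; every integrand then reduces to terms xʲ·e^(−2βx) on [0, ∞), with ∫₀^∞ xʲ·e^(−2βx) dx = j!/(2β)^(j+1).
State is unnormalized: ∫|ψ|² dx = 0.033690, and ∫ψ*·(−ħ² ψ'') dx = 0.038851, so ⟨p²⟩ = 0.038851 / 0.033690.
⟨p²⟩ = 1.1532.

1.15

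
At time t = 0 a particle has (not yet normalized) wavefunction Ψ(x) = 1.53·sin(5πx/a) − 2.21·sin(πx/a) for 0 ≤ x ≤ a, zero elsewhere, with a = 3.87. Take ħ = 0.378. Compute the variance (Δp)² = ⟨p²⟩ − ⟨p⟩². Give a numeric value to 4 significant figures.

Compute ⟨p⟩ and ⟨p²⟩ separately; (Δp)² = ⟨p²⟩ − ⟨p⟩².
d²/dx² sin(jπx/a) = −(jπ/a)²·sin(jπx/a); on 0 ≤ x ≤ a, ∫sin²(jπx/a) dx = a/2 and ∫sin(jπx/a)·sin(lπx/a) dx = 0 for j ≠ l, so only diagonal terms survive in ∫|Ψ|² and ∫Ψ·Ψ″; ∫Ψ·Ψ′ dx = [Ψ²/2] between the walls = 0.
Normalization: ∫|Ψ|² dx = 13.980.
⟨p⟩ = 0.0000 and ⟨p²⟩ = 0.82634.
(Δp)² = 0.82634 − (0.0000)² = 0.82634.

0.8263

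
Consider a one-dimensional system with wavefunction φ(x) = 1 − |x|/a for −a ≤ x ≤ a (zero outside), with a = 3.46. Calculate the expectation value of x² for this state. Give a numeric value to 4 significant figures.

1.197

⟨x²⟩ = ∫ x²·|φ|² dx / ∫|φ|² dx (integrals over the domain).
φ is even, so ∫ over [−a, a] = 2∫₀ᵃ with φ = 1 − x/a there: ∫₀ᵃ (1 − x/a)² dx = a/3, ∫₀ᵃ x²(1 − x/a)² dx = a³/30, ∫₀ᵃ x⁴(1 − x/a)² dx = a⁵/105.
State is unnormalized: ∫|φ|² dx = 2.3067, and ∫φ*·x²·φ dx = 2.7614, so ⟨x²⟩ = 2.7614 / 2.3067.
⟨x²⟩ = 1.1972.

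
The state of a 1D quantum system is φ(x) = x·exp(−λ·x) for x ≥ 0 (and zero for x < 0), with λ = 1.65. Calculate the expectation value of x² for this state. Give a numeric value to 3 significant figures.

⟨x²⟩ = ∫ x²·|φ|² dx / ∫|φ|² dx (integrals over the domain).
Every integrand reduces to terms xʲ·e^(−2λx) on [0, ∞); use ∫₀^∞ xʲ·e^(−2λx) dx = j!/(2λ)^(j+1).
State is unnormalized: ∫|φ|² dx = 0.055653, and ∫φ*·x²·φ dx = 0.061326, so ⟨x²⟩ = 0.061326 / 0.055653.
⟨x²⟩ = 1.1019.

1.10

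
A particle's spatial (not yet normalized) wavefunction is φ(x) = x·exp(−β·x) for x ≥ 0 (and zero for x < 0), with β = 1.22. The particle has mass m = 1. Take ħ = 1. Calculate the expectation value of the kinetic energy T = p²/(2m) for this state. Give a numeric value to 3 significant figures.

0.744

T = −(ħ²/2m) d²/dx², so ⟨T⟩ = −(ħ²/2m) ∫ φ*·φ'' dx / ∫|φ|² dx; with m = 1.
Differentiate x·exp(−β·x) with the product rule; every integrand then reduces to terms xʲ·e^(−2βx) on [0, ∞), with ∫₀^∞ xʲ·e^(−2βx) dx = j!/(2β)^(j+1).
State is unnormalized: ∫|φ|² dx = 0.13768, and ∫φ*·(−ħ²/2m · φ'') dx = 0.10246, so ⟨T⟩ = 0.10246 / 0.13768.
⟨T⟩ = 0.74420.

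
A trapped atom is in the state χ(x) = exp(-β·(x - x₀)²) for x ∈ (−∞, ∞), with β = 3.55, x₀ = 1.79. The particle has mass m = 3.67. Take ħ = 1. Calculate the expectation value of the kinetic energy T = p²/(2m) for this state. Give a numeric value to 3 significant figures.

0.484

T = −(ħ²/2m) d²/dx², so ⟨T⟩ = −(ħ²/2m) ∫ χ*·χ'' dx / ∫|χ|² dx; with m = 3.67.
Gaussian moments (u = x − x₀): ∫u^(2j)·e^(−2βu²) du = (2j−1)!!/(4β)^j · √(π/(2β)), odd powers integrate to 0; here √(π/(2β)) = 0.66519. Derivatives: d/dx e^(−βu²) = −2βu·e^(−βu²), d²/dx² e^(−βu²) = (4β²u² − 2β)·e^(−βu²).
State is unnormalized: ∫|χ|² dx = 0.66519, and ∫χ*·(−ħ²/2m · χ'') dx = 0.32172, so ⟨T⟩ = 0.32172 / 0.66519.
⟨T⟩ = 0.48365.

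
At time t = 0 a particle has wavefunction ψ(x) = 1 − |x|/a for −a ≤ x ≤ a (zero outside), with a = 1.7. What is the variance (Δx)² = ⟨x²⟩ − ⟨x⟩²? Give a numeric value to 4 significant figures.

0.2890

Compute ⟨x⟩ and ⟨x²⟩ separately, then (Δx)² = ⟨x²⟩ − ⟨x⟩².
ψ is even, so ∫ over [−a, a] = 2∫₀ᵃ with ψ = 1 − x/a there: ∫₀ᵃ (1 − x/a)² dx = a/3, ∫₀ᵃ x²(1 − x/a)² dx = a³/30, ∫₀ᵃ x⁴(1 − x/a)² dx = a⁵/105.
Normalization: ∫|ψ|² dx = 1.1333.
⟨x⟩ = 0.0000 and ⟨x²⟩ = 0.28900.
(Δx)² = 0.28900 − (0.0000)² = 0.28900.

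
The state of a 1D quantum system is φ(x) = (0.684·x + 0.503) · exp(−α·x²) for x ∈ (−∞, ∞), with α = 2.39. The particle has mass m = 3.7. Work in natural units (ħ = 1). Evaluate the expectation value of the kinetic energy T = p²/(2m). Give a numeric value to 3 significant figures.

0.428

T = −(ħ²/2m) d²/dx², so ⟨T⟩ = −(ħ²/2m) ∫ φ*·φ'' dx / ∫|φ|² dx; with m = 3.7.
Expand each integrand as polynomial × e^(−2αx²) and use ∫x^(2j)·e^(−2αx²) dx = (2j−1)!!/(4α)^j · √(π/(2α)), odd powers → 0; here √(π/(2α)) = 0.81070. Differentiate with the product rule, d/dx e^(−αx²) = −2αx·e^(−αx²).
State is unnormalized: ∫|φ|² dx = 0.24479, and ∫φ*·(−ħ²/2m · φ'') dx = 0.10469, so ⟨T⟩ = 0.10469 / 0.24479.
⟨T⟩ = 0.42767.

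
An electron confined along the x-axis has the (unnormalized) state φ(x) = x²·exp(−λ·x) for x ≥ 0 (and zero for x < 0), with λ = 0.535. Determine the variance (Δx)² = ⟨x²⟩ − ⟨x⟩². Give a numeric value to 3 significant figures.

4.37

Compute ⟨x⟩ and ⟨x²⟩ separately, then (Δx)² = ⟨x²⟩ − ⟨x⟩².
Every integrand reduces to terms xʲ·e^(−2λx) on [0, ∞); use ∫₀^∞ xʲ·e^(−2λx) dx = j!/(2λ)^(j+1).
Normalization: ∫|φ|² dx = 17.112.
⟨x⟩ = 4.6729 and ⟨x²⟩ = 26.203.
(Δx)² = 26.203 − (4.6729)² = 4.3672.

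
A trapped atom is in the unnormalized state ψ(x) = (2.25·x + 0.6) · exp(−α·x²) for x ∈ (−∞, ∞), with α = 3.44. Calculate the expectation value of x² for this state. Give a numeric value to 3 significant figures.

⟨x²⟩ = ∫ x²·|ψ|² dx / ∫|ψ|² dx (integrals over the domain).
Expand each integrand as polynomial × e^(−2αx²) and use ∫x^(2j)·e^(−2αx²) dx = (2j−1)!!/(4α)^j · √(π/(2α)), odd powers → 0; here √(π/(2α)) = 0.67574.
State is unnormalized: ∫|ψ|² dx = 0.49188, and ∫ψ*·x²·ψ dx = 0.071883, so ⟨x²⟩ = 0.071883 / 0.49188.
⟨x²⟩ = 0.14614.

0.146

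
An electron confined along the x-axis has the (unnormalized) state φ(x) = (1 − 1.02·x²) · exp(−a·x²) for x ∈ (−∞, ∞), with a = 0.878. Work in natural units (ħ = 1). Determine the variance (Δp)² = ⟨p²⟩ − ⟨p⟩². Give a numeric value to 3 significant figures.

Compute ⟨p⟩ and ⟨p²⟩ separately; (Δp)² = ⟨p²⟩ − ⟨p⟩².
Expand each integrand as polynomial × e^(−2ax²) and use ∫x^(2j)·e^(−2ax²) dx = (2j−1)!!/(4a)^j · √(π/(2a)), odd powers → 0; here √(π/(2a)) = 1.3376. Differentiate with the product rule, d/dx e^(−ax²) = −2ax·e^(−ax²).
Normalization: ∫|φ|² dx = 0.89909.
⟨p⟩ = 0.0000 and ⟨p²⟩ = 2.8361.
(Δp)² = 2.8361 − (0.0000)² = 2.8361.

2.84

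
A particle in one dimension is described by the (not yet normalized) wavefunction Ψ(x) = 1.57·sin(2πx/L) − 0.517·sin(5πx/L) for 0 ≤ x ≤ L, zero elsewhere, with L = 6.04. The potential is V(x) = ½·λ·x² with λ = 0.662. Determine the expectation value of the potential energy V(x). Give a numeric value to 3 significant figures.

4.02

⟨V⟩ = ∫ V(x)·|Ψ|² dx / ∫|Ψ|² dx.
On 0 ≤ x ≤ L (j ≠ l): ∫sin²(jπx/L) dx = L/2, ∫sin(jπx/L)·sin(lπx/L) dx = 0; diagonal moments ∫x·sin²(jπx/L) dx = L²/4, ∫x²·sin²(jπx/L) dx = L³·(1/6 − 1/(4j²π²)); cross terms ∫x·sin(jπx/L)·sin(lπx/L) dx = 0 for j + l even and −4jlL²/(π²(j² − l²)²) for j + l odd, ∫x²·sin(jπx/L)·sin(lπx/L) dx = (−1)^(j+l)·4jlL³/(π²(j² − l²)²); higher powers the same way via product-to-sum and parts.
State is unnormalized: ∫|Ψ|² dx = 8.2512, and ∫Ψ*·V(x)·Ψ dx = 33.142, so ⟨V⟩ = 33.142 / 8.2512.
⟨V⟩ = 4.0166.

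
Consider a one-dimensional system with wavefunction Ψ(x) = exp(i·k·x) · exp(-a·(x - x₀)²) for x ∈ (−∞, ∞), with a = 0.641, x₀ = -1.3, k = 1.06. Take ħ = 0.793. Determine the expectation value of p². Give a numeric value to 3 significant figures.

1.11

p² Ψ = −ħ² d²Ψ/dx²; ⟨p²⟩ = −ħ² ∫ Ψ*·Ψ'' dx / ∫|Ψ|² dx.
Gaussian moments (u = x − x₀): ∫u^(2j)·e^(−2au²) du = (2j−1)!!/(4a)^j · √(π/(2a)), odd powers integrate to 0; here √(π/(2a)) = 1.5654. Derivatives: Ψ′ = (ik − 2au)·Ψ, Ψ″ = ((ik − 2au)² − 2a)·Ψ; the odd-in-u pieces drop out.
State is unnormalized: ∫|Ψ|² dx = 1.5654, and ∫Ψ*·(−ħ² Ψ'') dx = 1.7371, so ⟨p²⟩ = 1.7371 / 1.5654.
⟨p²⟩ = 1.1097.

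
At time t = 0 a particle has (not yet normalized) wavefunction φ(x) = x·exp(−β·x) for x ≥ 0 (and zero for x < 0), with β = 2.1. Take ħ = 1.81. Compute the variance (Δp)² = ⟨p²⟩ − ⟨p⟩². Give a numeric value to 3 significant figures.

14.4

Compute ⟨p⟩ and ⟨p²⟩ separately; (Δp)² = ⟨p²⟩ − ⟨p⟩².
Differentiate x·exp(−β·x) with the product rule; every integrand then reduces to terms xʲ·e^(−2βx) on [0, ∞), with ∫₀^∞ xʲ·e^(−2βx) dx = j!/(2β)^(j+1).
Normalization: ∫|φ|² dx = 0.026995.
⟨p⟩ = 0.0000 and ⟨p²⟩ = 14.448.
(Δp)² = 14.448 − (0.0000)² = 14.448.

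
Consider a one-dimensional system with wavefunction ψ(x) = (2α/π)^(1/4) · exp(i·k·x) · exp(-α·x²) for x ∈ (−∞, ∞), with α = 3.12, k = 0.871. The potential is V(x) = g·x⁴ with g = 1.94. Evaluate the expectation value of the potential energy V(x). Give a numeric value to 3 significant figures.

0.0374

⟨V⟩ = ∫ V(x)·|ψ|² dx.
Gaussian moments: ∫x^(2j)·e^(−2αx²) dx = (2j−1)!!/(4α)^j · √(π/(2α)), odd powers integrate to 0; here √(π/(2α)) = 0.70955.
⟨V⟩ = 0.037367.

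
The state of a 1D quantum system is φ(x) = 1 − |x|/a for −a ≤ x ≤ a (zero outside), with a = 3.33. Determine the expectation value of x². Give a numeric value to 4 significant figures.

1.109

⟨x²⟩ = ∫ x²·|φ|² dx / ∫|φ|² dx (integrals over the domain).
φ is even, so ∫ over [−a, a] = 2∫₀ᵃ with φ = 1 − x/a there: ∫₀ᵃ (1 − x/a)² dx = a/3, ∫₀ᵃ x²(1 − x/a)² dx = a³/30, ∫₀ᵃ x⁴(1 − x/a)² dx = a⁵/105.
State is unnormalized: ∫|φ|² dx = 2.2200, and ∫φ*·x²·φ dx = 2.4617, so ⟨x²⟩ = 2.4617 / 2.2200.
⟨x²⟩ = 1.1089.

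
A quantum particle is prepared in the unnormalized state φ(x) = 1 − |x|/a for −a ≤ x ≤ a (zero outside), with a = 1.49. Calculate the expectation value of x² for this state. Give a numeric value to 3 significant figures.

⟨x²⟩ = ∫ x²·|φ|² dx / ∫|φ|² dx (integrals over the domain).
φ is even, so ∫ over [−a, a] = 2∫₀ᵃ with φ = 1 − x/a there: ∫₀ᵃ (1 − x/a)² dx = a/3, ∫₀ᵃ x²(1 − x/a)² dx = a³/30, ∫₀ᵃ x⁴(1 − x/a)² dx = a⁵/105.
State is unnormalized: ∫|φ|² dx = 0.99333, and ∫φ*·x²·φ dx = 0.22053, so ⟨x²⟩ = 0.22053 / 0.99333.
⟨x²⟩ = 0.22201.

0.222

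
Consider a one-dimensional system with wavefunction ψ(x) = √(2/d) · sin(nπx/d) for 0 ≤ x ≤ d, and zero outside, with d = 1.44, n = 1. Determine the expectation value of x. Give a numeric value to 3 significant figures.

0.720

⟨x⟩ = ∫ x·|ψ|² dx (integrals over the domain).
With sin²θ = (1 − cos2θ)/2 on 0 ≤ x ≤ d: ∫sin²(nπx/d) dx = d/2, ∫x·sin²(nπx/d) dx = d²/4, ∫x²·sin²(nπx/d) dx = d³·(1/6 − 1/(4n²π²)); higher powers xᵏ the same way, integrating xᵏ·cos(2nπx/d) by parts.
⟨x⟩ = 0.72000.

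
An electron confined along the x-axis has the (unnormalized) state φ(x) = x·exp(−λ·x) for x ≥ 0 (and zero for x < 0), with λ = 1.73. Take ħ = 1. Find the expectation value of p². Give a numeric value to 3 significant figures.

p² φ = −ħ² d²φ/dx²; ⟨p²⟩ = −ħ² ∫ φ*·φ'' dx / ∫|φ|² dx.
Differentiate x·exp(−λ·x) with the product rule; every integrand then reduces to terms xʲ·e^(−2λx) on [0, ∞), with ∫₀^∞ xʲ·e^(−2λx) dx = j!/(2λ)^(j+1).
State is unnormalized: ∫|φ|² dx = 0.048284, and ∫φ*·(−ħ² φ'') dx = 0.14451, so ⟨p²⟩ = 0.14451 / 0.048284.
⟨p²⟩ = 2.9929.

2.99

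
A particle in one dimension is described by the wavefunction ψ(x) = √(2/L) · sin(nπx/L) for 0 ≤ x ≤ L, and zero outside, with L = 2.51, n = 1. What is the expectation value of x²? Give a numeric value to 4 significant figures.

1.781

⟨x²⟩ = ∫ x²·|ψ|² dx (integrals over the domain).
With sin²θ = (1 − cos2θ)/2 on 0 ≤ x ≤ L: ∫sin²(nπx/L) dx = L/2, ∫x·sin²(nπx/L) dx = L²/4, ∫x²·sin²(nπx/L) dx = L³·(1/6 − 1/(4n²π²)); higher powers xᵏ the same way, integrating xᵏ·cos(2nπx/L) by parts.
⟨x²⟩ = 1.7809.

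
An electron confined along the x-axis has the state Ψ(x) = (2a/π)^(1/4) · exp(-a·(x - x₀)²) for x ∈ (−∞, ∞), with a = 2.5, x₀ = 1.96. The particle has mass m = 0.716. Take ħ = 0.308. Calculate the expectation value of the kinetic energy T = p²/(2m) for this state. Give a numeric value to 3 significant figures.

0.166

T = −(ħ²/2m) d²/dx², so ⟨T⟩ = −(ħ²/2m) ∫ Ψ*·Ψ'' dx; with m = 0.716.
Gaussian moments (u = x − x₀): ∫u^(2j)·e^(−2au²) du = (2j−1)!!/(4a)^j · √(π/(2a)), odd powers integrate to 0; here √(π/(2a)) = 0.79267. Derivatives: d/dx e^(−au²) = −2au·e^(−au²), d²/dx² e^(−au²) = (4a²u² − 2a)·e^(−au²).
⟨T⟩ = 0.16561.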